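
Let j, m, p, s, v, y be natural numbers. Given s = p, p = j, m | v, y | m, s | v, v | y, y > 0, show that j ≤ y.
y | m and m | v, hence y | v. v | y, so v = y. s = p and p = j, thus s = j. s | v, so j | v. v = y, so j | y. Since y > 0, j ≤ y.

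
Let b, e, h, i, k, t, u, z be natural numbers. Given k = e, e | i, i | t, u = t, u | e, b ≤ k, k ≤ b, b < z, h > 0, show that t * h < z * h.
e | i and i | t, thus e | t. Because u = t and u | e, t | e. Since e | t, e = t. Since k = e, k = t. From b ≤ k and k ≤ b, b = k. Since b < z, k < z. k = t, so t < z. Since h > 0, t * h < z * h.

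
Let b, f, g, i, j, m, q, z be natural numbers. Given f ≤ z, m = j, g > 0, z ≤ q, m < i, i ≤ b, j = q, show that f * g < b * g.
From f ≤ z and z ≤ q, f ≤ q. m < i and i ≤ b, thus m < b. m = j, so j < b. Since j = q, q < b. Since f ≤ q, f < b. Using g > 0 and multiplying by a positive, f * g < b * g.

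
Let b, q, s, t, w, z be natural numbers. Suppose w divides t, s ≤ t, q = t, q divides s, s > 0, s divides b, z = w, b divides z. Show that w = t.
Since q = t and q divides s, t divides s. Since s > 0, t ≤ s. s ≤ t, so s = t. From z = w and b divides z, b divides w. Since s divides b, s divides w. Since s = t, t divides w. Since w divides t, w = t.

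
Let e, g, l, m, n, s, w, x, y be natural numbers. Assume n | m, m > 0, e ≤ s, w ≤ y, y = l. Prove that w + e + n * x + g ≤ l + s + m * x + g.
y = l and w ≤ y, so w ≤ l. n | m and m > 0, hence n ≤ m. Then n * x ≤ m * x. From e ≤ s, e + n * x ≤ s + m * x. Then e + n * x + g ≤ s + m * x + g. Since w ≤ l, w + e + n * x + g ≤ l + s + m * x + g.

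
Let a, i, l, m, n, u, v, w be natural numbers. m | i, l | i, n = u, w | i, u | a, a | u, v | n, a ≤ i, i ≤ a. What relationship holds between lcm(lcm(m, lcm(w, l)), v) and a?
lcm(lcm(m, lcm(w, l)), v) | a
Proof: i ≤ a and a ≤ i, so i = a. w | i and l | i, so lcm(w, l) | i. Since m | i, lcm(m, lcm(w, l)) | i. i = a, so lcm(m, lcm(w, l)) | a. u | a and a | u, so u = a. n = u, so n = a. Since v | n, v | a. lcm(m, lcm(w, l)) | a, so lcm(lcm(m, lcm(w, l)), v) | a.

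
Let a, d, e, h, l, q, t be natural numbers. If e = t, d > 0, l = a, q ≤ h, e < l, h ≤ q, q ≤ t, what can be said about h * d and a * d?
h * d < a * d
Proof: q ≤ h and h ≤ q, hence q = h. Since q ≤ t, h ≤ t. e = t and e < l, hence t < l. From l = a, t < a. Since h ≤ t, h < a. Since d > 0, h * d < a * d.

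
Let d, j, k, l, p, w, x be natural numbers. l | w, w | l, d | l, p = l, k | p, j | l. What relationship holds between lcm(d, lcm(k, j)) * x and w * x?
lcm(d, lcm(k, j)) * x | w * x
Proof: Since l | w and w | l, l = w. p = l and k | p, hence k | l. Because j | l, lcm(k, j) | l. d | l, so lcm(d, lcm(k, j)) | l. l = w, so lcm(d, lcm(k, j)) | w. Then lcm(d, lcm(k, j)) * x | w * x.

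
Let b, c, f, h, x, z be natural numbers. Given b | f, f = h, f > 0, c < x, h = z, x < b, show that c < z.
f = h and h = z, so f = z. Since b | f and f > 0, b ≤ f. Since x < b, x < f. Because c < x, c < f. f = z, so c < z.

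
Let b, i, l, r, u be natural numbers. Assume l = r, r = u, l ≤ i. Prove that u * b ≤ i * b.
From l = r and r = u, l = u. Since l ≤ i, u ≤ i. By multiplying by a non-negative, u * b ≤ i * b.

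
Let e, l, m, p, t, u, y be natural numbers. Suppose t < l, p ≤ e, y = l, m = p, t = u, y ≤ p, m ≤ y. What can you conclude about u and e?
u < e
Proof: From m = p and m ≤ y, p ≤ y. Since y ≤ p, p = y. y = l, so p = l. p ≤ e, so l ≤ e. Because t < l, t < e. From t = u, u < e.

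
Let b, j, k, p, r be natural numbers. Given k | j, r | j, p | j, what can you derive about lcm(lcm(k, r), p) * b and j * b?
lcm(lcm(k, r), p) * b | j * b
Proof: Because k | j and r | j, lcm(k, r) | j. Since p | j, lcm(lcm(k, r), p) | j. Then lcm(lcm(k, r), p) * b | j * b.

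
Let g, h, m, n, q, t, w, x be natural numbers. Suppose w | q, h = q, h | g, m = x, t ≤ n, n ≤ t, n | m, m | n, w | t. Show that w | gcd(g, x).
h = q and h | g, therefore q | g. w | q, so w | g. t ≤ n and n ≤ t, therefore t = n. n | m and m | n, so n = m. t = n, so t = m. Since w | t, w | m. Since m = x, w | x. Since w | g, w | gcd(g, x).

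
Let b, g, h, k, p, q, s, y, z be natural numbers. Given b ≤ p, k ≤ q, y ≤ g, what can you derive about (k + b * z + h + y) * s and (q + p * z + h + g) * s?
(k + b * z + h + y) * s ≤ (q + p * z + h + g) * s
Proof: From b ≤ p, b * z ≤ p * z. Then b * z + h ≤ p * z + h. Since y ≤ g, b * z + h + y ≤ p * z + h + g. Since k ≤ q, k + b * z + h + y ≤ q + p * z + h + g. Then (k + b * z + h + y) * s ≤ (q + p * z + h + g) * s.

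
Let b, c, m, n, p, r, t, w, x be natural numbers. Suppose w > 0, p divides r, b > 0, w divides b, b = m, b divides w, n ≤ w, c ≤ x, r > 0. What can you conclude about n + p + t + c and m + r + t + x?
n + p + t + c ≤ m + r + t + x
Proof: Because w divides b and b > 0, w ≤ b. b divides w and w > 0, hence b ≤ w. Since w ≤ b, w = b. b = m, so w = m. Since n ≤ w, n ≤ m. p divides r and r > 0, thus p ≤ r. Then p + t ≤ r + t. c ≤ x, so p + t + c ≤ r + t + x. n ≤ m, so n + p + t + c ≤ m + r + t + x.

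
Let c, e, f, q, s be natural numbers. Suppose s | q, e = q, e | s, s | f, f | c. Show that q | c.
e = q and e | s, hence q | s. Because s | q, s = q. s | f and f | c, so s | c. s = q, so q | c.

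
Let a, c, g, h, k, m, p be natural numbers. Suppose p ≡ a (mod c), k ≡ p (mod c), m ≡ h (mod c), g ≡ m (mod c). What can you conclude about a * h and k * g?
a * h ≡ k * g (mod c)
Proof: Because k ≡ p (mod c) and p ≡ a (mod c), k ≡ a (mod c). g ≡ m (mod c) and m ≡ h (mod c), so g ≡ h (mod c). k ≡ a (mod c), so k * g ≡ a * h (mod c). Then a * h ≡ k * g (mod c).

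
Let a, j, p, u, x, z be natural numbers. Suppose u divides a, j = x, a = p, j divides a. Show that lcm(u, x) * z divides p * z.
j = x and j divides a, thus x divides a. u divides a, so lcm(u, x) divides a. Because a = p, lcm(u, x) divides p. Then lcm(u, x) * z divides p * z.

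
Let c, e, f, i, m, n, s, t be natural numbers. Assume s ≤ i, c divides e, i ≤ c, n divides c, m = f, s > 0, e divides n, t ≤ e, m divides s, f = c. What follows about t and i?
t ≤ i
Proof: e divides n and n divides c, therefore e divides c. From c divides e, e = c. Since m = f and f = c, m = c. Because m divides s and s > 0, m ≤ s. Since s ≤ i, m ≤ i. m = c, so c ≤ i. i ≤ c, so c = i. e = c, so e = i. Since t ≤ e, t ≤ i.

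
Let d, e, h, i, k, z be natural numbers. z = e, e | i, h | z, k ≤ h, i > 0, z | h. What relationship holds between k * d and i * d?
k * d ≤ i * d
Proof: h | z and z | h, therefore h = z. Because z = e, h = e. k ≤ h, so k ≤ e. e | i and i > 0, thus e ≤ i. k ≤ e, so k ≤ i. Then k * d ≤ i * d.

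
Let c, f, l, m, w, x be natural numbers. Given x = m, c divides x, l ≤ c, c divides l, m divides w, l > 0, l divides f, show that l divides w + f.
Because c divides l and l > 0, c ≤ l. Since l ≤ c, c = l. Because x = m and c divides x, c divides m. Since m divides w, c divides w. c = l, so l divides w. Since l divides f, l divides w + f.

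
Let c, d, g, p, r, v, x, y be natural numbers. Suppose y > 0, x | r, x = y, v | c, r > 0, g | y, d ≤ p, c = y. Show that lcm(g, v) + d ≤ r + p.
From c = y and v | c, v | y. Since g | y, lcm(g, v) | y. Since y > 0, lcm(g, v) ≤ y. x = y and x | r, hence y | r. Since r > 0, y ≤ r. lcm(g, v) ≤ y, so lcm(g, v) ≤ r. d ≤ p, so lcm(g, v) + d ≤ r + p.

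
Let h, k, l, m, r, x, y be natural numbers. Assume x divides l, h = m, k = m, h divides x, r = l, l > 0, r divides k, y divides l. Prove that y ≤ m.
k = m and r divides k, hence r divides m. r = l, so l divides m. h = m and h divides x, hence m divides x. From x divides l, m divides l. l divides m, so l = m. y divides l and l > 0, therefore y ≤ l. Since l = m, y ≤ m.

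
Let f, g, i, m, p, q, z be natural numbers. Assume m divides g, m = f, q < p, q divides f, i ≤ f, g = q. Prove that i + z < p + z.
Since g = q and m divides g, m divides q. m = f, so f divides q. q divides f, so q = f. q < p, so f < p. Because i ≤ f, i < p. Then i + z < p + z.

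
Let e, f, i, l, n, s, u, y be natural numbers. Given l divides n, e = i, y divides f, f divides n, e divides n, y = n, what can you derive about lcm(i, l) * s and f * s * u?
lcm(i, l) * s divides f * s * u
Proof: Since y = n and y divides f, n divides f. Because f divides n, n = f. e = i and e divides n, so i divides n. l divides n, so lcm(i, l) divides n. n = f, so lcm(i, l) divides f. Then lcm(i, l) * s divides f * s. Then lcm(i, l) * s divides f * s * u.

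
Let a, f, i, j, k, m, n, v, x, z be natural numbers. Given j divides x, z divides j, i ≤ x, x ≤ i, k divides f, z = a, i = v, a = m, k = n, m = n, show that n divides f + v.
k = n and k divides f, thus n divides f. z = a and a = m, hence z = m. From m = n, z = n. x ≤ i and i ≤ x, hence x = i. j divides x, so j divides i. Since i = v, j divides v. Since z divides j, z divides v. Since z = n, n divides v. n divides f, so n divides f + v.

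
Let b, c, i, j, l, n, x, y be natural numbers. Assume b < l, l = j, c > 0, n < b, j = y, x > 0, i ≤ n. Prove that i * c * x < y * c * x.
l = j and b < l, so b < j. Since n < b, n < j. From j = y, n < y. Since i ≤ n, i < y. From c > 0, i * c < y * c. Since x > 0, i * c * x < y * c * x.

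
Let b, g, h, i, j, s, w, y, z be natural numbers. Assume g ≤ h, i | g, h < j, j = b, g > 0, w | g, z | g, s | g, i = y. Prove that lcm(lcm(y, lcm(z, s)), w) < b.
i = y and i | g, so y | g. z | g and s | g, hence lcm(z, s) | g. y | g, so lcm(y, lcm(z, s)) | g. Since w | g, lcm(lcm(y, lcm(z, s)), w) | g. g > 0, so lcm(lcm(y, lcm(z, s)), w) ≤ g. Since g ≤ h and h < j, g < j. j = b, so g < b. Since lcm(lcm(y, lcm(z, s)), w) ≤ g, lcm(lcm(y, lcm(z, s)), w) < b.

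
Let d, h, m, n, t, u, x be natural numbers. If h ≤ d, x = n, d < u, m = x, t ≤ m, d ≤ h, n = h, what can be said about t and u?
t < u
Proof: m = x and x = n, therefore m = n. n = h, so m = h. Since t ≤ m, t ≤ h. Since d ≤ h and h ≤ d, d = h. Since d < u, h < u. Since t ≤ h, t < u.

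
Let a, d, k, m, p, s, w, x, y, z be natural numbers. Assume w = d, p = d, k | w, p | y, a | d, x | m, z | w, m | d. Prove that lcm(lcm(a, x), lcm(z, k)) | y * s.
Because x | m and m | d, x | d. Because a | d, lcm(a, x) | d. Because z | w and k | w, lcm(z, k) | w. Since w = d, lcm(z, k) | d. Since lcm(a, x) | d, lcm(lcm(a, x), lcm(z, k)) | d. p = d and p | y, so d | y. Since lcm(lcm(a, x), lcm(z, k)) | d, lcm(lcm(a, x), lcm(z, k)) | y. Then lcm(lcm(a, x), lcm(z, k)) | y * s.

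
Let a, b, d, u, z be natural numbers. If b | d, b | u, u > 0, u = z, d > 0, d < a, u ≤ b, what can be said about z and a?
z < a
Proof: Because b | u and u > 0, b ≤ u. u ≤ b, so b = u. Since b | d, u | d. From d > 0, u ≤ d. u = z, so z ≤ d. d < a, so z < a.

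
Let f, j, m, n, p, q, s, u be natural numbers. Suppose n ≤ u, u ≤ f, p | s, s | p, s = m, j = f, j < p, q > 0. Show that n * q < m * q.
n ≤ u and u ≤ f, therefore n ≤ f. From p | s and s | p, p = s. s = m, so p = m. Because j = f and j < p, f < p. p = m, so f < m. Since n ≤ f, n < m. q > 0, so n * q < m * q.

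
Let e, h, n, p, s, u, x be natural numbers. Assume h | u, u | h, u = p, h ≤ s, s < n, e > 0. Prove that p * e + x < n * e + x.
Since h | u and u | h, h = u. u = p, so h = p. Since h ≤ s, p ≤ s. Since s < n, p < n. e > 0, so p * e < n * e. Then p * e + x < n * e + x.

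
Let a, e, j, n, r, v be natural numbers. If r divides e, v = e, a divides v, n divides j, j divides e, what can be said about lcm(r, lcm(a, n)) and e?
lcm(r, lcm(a, n)) divides e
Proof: v = e and a divides v, thus a divides e. n divides j and j divides e, hence n divides e. Since a divides e, lcm(a, n) divides e. r divides e, so lcm(r, lcm(a, n)) divides e.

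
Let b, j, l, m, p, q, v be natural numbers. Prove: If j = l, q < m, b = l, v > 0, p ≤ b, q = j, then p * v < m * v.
b = l and p ≤ b, hence p ≤ l. Since q = j and q < m, j < m. j = l, so l < m. p ≤ l, so p < m. Since v > 0, by multiplying by a positive, p * v < m * v.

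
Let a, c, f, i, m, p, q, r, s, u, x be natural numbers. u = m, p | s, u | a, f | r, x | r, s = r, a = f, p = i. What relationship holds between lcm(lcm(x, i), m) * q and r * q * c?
lcm(lcm(x, i), m) * q | r * q * c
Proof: s = r and p | s, thus p | r. Since p = i, i | r. x | r, so lcm(x, i) | r. a = f and u | a, so u | f. f | r, so u | r. Since u = m, m | r. Since lcm(x, i) | r, lcm(lcm(x, i), m) | r. Then lcm(lcm(x, i), m) * q | r * q. Then lcm(lcm(x, i), m) * q | r * q * c.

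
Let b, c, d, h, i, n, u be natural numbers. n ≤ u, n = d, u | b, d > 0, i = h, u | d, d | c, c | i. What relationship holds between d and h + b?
d | h + b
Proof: Since d | c and c | i, d | i. i = h, so d | h. u | d and d > 0, so u ≤ d. Since n = d and n ≤ u, d ≤ u. Since u ≤ d, u = d. Since u | b, d | b. d | h, so d | h + b.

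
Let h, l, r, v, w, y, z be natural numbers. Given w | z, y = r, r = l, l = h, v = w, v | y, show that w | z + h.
From y = r and r = l, y = l. l = h, so y = h. v = w and v | y, therefore w | y. y = h, so w | h. Since w | z, w | z + h.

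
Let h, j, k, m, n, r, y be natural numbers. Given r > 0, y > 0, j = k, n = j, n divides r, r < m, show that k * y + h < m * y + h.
n = j and n divides r, therefore j divides r. Since r > 0, j ≤ r. Since j = k, k ≤ r. r < m, so k < m. Since y > 0, by multiplying by a positive, k * y < m * y. Then k * y + h < m * y + h.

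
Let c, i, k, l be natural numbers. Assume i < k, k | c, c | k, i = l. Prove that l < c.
k | c and c | k, hence k = c. Because i = l and i < k, l < k. Since k = c, l < c.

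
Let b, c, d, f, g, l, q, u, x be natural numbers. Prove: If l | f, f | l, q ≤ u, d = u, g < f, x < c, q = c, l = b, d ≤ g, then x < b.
From q = c and q ≤ u, c ≤ u. x < c, so x < u. Since f | l and l | f, f = l. l = b, so f = b. d = u and d ≤ g, so u ≤ g. g < f, so u < f. f = b, so u < b. Since x < u, x < b.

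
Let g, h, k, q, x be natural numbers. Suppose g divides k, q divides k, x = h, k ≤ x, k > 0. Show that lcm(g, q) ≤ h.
Since g divides k and q divides k, lcm(g, q) divides k. k > 0, so lcm(g, q) ≤ k. Since k ≤ x, lcm(g, q) ≤ x. Since x = h, lcm(g, q) ≤ h.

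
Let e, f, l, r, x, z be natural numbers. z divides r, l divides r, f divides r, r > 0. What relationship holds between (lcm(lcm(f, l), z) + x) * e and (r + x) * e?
(lcm(lcm(f, l), z) + x) * e ≤ (r + x) * e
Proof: f divides r and l divides r, so lcm(f, l) divides r. z divides r, so lcm(lcm(f, l), z) divides r. Since r > 0, lcm(lcm(f, l), z) ≤ r. Then lcm(lcm(f, l), z) + x ≤ r + x. By multiplying by a non-negative, (lcm(lcm(f, l), z) + x) * e ≤ (r + x) * e.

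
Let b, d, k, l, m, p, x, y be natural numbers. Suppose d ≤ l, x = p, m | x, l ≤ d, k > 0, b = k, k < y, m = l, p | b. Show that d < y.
Because l ≤ d and d ≤ l, l = d. Since m = l, m = d. x = p and m | x, hence m | p. From b = k and p | b, p | k. Since m | p, m | k. Since m = d, d | k. Since k > 0, d ≤ k. Since k < y, d < y.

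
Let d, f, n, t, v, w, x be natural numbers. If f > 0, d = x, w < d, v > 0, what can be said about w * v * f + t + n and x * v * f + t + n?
w * v * f + t + n < x * v * f + t + n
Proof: d = x and w < d, therefore w < x. From v > 0, by multiplying by a positive, w * v < x * v. Since f > 0, by multiplying by a positive, w * v * f < x * v * f. Then w * v * f + t < x * v * f + t. Then w * v * f + t + n < x * v * f + t + n.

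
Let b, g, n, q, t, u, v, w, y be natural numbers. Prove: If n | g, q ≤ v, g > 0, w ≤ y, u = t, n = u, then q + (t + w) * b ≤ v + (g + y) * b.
n = u and u = t, thus n = t. Since n | g, t | g. g > 0, so t ≤ g. w ≤ y, so t + w ≤ g + y. Then (t + w) * b ≤ (g + y) * b. Since q ≤ v, q + (t + w) * b ≤ v + (g + y) * b.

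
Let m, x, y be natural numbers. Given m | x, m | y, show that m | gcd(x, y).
From m | x and m | y, because common divisors divide the gcd, m | gcd(x, y).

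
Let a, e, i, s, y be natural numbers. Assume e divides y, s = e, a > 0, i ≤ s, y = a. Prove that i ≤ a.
From s = e and i ≤ s, i ≤ e. y = a and e divides y, hence e divides a. Since a > 0, e ≤ a. i ≤ e, so i ≤ a.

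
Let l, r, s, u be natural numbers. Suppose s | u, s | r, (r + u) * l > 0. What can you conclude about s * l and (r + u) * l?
s * l ≤ (r + u) * l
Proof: From s | r and s | u, s | r + u. Then s * l | (r + u) * l. Since (r + u) * l > 0, s * l ≤ (r + u) * l.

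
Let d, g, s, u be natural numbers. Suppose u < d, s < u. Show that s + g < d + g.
s < u and u < d, therefore s < d. Then s + g < d + g.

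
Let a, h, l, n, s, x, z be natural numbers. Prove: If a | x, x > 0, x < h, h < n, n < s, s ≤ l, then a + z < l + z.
a | x and x > 0, thus a ≤ x. x < h and h < n, hence x < n. a ≤ x, so a < n. n < s and s ≤ l, so n < l. a < n, so a < l. Then a + z < l + z.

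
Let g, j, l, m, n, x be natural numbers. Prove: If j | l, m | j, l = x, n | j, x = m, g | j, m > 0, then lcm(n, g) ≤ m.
l = x and x = m, thus l = m. From j | l, j | m. Since m | j, j = m. n | j and g | j, thus lcm(n, g) | j. Since j = m, lcm(n, g) | m. Since m > 0, lcm(n, g) ≤ m.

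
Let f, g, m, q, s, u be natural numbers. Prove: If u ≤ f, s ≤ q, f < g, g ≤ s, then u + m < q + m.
From f < g and g ≤ s, f < s. Since u ≤ f, u < s. Since s ≤ q, u < q. Then u + m < q + m.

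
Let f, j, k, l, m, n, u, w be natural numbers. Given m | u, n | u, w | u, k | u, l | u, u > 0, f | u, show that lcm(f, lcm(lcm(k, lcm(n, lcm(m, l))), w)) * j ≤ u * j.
From m | u and l | u, lcm(m, l) | u. Since n | u, lcm(n, lcm(m, l)) | u. k | u, so lcm(k, lcm(n, lcm(m, l))) | u. Since w | u, lcm(lcm(k, lcm(n, lcm(m, l))), w) | u. Since f | u, lcm(f, lcm(lcm(k, lcm(n, lcm(m, l))), w)) | u. u > 0, so lcm(f, lcm(lcm(k, lcm(n, lcm(m, l))), w)) ≤ u. Then lcm(f, lcm(lcm(k, lcm(n, lcm(m, l))), w)) * j ≤ u * j.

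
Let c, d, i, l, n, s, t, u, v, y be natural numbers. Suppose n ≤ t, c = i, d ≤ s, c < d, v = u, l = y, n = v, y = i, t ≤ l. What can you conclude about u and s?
u < s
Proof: n = v and v = u, hence n = u. From l = y and t ≤ l, t ≤ y. Because y = i, t ≤ i. Since n ≤ t, n ≤ i. n = u, so u ≤ i. Because c < d and d ≤ s, c < s. Since c = i, i < s. Since u ≤ i, u < s.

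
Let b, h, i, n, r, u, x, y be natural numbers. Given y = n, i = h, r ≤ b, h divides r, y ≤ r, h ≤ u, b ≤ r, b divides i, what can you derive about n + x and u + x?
n + x ≤ u + x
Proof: y = n and y ≤ r, so n ≤ r. Since b ≤ r and r ≤ b, b = r. i = h and b divides i, therefore b divides h. Since b = r, r divides h. Because h divides r, h = r. h ≤ u, so r ≤ u. n ≤ r, so n ≤ u. Then n + x ≤ u + x.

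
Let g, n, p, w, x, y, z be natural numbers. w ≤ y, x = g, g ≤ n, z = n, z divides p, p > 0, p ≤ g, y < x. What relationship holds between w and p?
w < p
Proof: z = n and z divides p, therefore n divides p. p > 0, so n ≤ p. Since g ≤ n, g ≤ p. p ≤ g, so g = p. x = g, so x = p. From y < x, y < p. Since w ≤ y, w < p.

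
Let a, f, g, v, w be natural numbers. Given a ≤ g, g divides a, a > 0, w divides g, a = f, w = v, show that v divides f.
From g divides a and a > 0, g ≤ a. Since a ≤ g, g = a. a = f, so g = f. Because w divides g, w divides f. From w = v, v divides f.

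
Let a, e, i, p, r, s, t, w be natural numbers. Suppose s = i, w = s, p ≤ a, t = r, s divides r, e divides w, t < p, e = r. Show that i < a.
e = r and e divides w, so r divides w. w = s, so r divides s. s divides r, so r = s. Since t = r, t = s. Since s = i, t = i. Since t < p and p ≤ a, t < a. t = i, so i < a.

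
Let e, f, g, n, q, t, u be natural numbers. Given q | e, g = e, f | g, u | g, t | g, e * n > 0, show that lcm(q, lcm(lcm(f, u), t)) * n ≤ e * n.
f | g and u | g, therefore lcm(f, u) | g. t | g, so lcm(lcm(f, u), t) | g. From g = e, lcm(lcm(f, u), t) | e. q | e, so lcm(q, lcm(lcm(f, u), t)) | e. Then lcm(q, lcm(lcm(f, u), t)) * n | e * n. Since e * n > 0, lcm(q, lcm(lcm(f, u), t)) * n ≤ e * n.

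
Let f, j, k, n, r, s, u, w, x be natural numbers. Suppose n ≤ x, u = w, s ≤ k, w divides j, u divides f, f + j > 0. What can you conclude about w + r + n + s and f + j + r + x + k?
w + r + n + s ≤ f + j + r + x + k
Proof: u = w and u divides f, therefore w divides f. w divides j, so w divides f + j. Since f + j > 0, w ≤ f + j. Then w + r ≤ f + j + r. n ≤ x and s ≤ k, therefore n + s ≤ x + k. From w + r ≤ f + j + r, w + r + n + s ≤ f + j + r + x + k.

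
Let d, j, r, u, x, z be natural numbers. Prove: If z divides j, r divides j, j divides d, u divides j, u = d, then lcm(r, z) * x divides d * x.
u = d and u divides j, hence d divides j. Because j divides d, j = d. Since r divides j and z divides j, lcm(r, z) divides j. j = d, so lcm(r, z) divides d. Then lcm(r, z) * x divides d * x.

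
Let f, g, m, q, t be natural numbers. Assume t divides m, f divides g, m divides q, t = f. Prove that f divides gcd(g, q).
t divides m and m divides q, therefore t divides q. Since t = f, f divides q. Since f divides g, f divides gcd(g, q).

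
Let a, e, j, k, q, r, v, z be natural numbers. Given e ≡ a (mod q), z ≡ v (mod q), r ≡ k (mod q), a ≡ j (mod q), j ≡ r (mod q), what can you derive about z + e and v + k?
z + e ≡ v + k (mod q)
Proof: e ≡ a (mod q) and a ≡ j (mod q), thus e ≡ j (mod q). Since j ≡ r (mod q), e ≡ r (mod q). Because r ≡ k (mod q), e ≡ k (mod q). Since z ≡ v (mod q), z + e ≡ v + k (mod q).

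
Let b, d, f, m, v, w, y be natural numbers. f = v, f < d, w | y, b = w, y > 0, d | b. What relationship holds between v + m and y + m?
v + m < y + m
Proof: Because f = v and f < d, v < d. From b = w and d | b, d | w. Since w | y, d | y. y > 0, so d ≤ y. From v < d, v < y. Then v + m < y + m.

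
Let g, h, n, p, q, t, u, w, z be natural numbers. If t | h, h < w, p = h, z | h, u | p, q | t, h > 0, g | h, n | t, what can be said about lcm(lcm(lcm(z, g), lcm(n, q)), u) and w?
lcm(lcm(lcm(z, g), lcm(n, q)), u) < w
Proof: z | h and g | h, therefore lcm(z, g) | h. Since n | t and q | t, lcm(n, q) | t. From t | h, lcm(n, q) | h. Since lcm(z, g) | h, lcm(lcm(z, g), lcm(n, q)) | h. p = h and u | p, thus u | h. lcm(lcm(z, g), lcm(n, q)) | h, so lcm(lcm(lcm(z, g), lcm(n, q)), u) | h. Because h > 0, lcm(lcm(lcm(z, g), lcm(n, q)), u) ≤ h. Since h < w, lcm(lcm(lcm(z, g), lcm(n, q)), u) < w.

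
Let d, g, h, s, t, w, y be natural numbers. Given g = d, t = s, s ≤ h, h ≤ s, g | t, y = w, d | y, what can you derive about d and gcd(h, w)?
d | gcd(h, w)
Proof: s ≤ h and h ≤ s, hence s = h. Since t = s, t = h. g | t, so g | h. g = d, so d | h. y = w and d | y, hence d | w. d | h, so d | gcd(h, w).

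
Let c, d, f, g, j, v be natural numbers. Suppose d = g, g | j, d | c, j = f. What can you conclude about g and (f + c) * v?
g | (f + c) * v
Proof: Since j = f and g | j, g | f. Because d = g and d | c, g | c. g | f, so g | f + c. Then g | (f + c) * v.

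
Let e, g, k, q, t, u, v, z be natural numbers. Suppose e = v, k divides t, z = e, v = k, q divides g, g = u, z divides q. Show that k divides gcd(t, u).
Because e = v and v = k, e = k. From z = e and z divides q, e divides q. g = u and q divides g, hence q divides u. e divides q, so e divides u. Since e = k, k divides u. Since k divides t, k divides gcd(t, u).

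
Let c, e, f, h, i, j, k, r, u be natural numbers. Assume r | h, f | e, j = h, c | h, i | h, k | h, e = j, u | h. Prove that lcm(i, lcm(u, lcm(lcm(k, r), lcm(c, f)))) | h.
k | h and r | h, hence lcm(k, r) | h. Because e = j and j = h, e = h. Since f | e, f | h. c | h, so lcm(c, f) | h. Since lcm(k, r) | h, lcm(lcm(k, r), lcm(c, f)) | h. Since u | h, lcm(u, lcm(lcm(k, r), lcm(c, f))) | h. Since i | h, lcm(i, lcm(u, lcm(lcm(k, r), lcm(c, f)))) | h.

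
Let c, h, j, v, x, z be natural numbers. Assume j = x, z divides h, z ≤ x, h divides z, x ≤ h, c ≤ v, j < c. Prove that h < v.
Because z divides h and h divides z, z = h. Since z ≤ x, h ≤ x. Since x ≤ h, x = h. Since j = x, j = h. Because j < c, h < c. c ≤ v, so h < v.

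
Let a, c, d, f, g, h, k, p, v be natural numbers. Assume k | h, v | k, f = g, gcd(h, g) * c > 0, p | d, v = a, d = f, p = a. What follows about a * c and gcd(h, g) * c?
a * c ≤ gcd(h, g) * c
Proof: v | k and k | h, therefore v | h. v = a, so a | h. d = f and f = g, so d = g. From p = a and p | d, a | d. From d = g, a | g. a | h, so a | gcd(h, g). Then a * c | gcd(h, g) * c. Since gcd(h, g) * c > 0, a * c ≤ gcd(h, g) * c.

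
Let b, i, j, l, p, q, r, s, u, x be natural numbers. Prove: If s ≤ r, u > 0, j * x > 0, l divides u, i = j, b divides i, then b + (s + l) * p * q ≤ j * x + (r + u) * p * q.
Since i = j and b divides i, b divides j. Then b divides j * x. j * x > 0, so b ≤ j * x. l divides u and u > 0, hence l ≤ u. s ≤ r, so s + l ≤ r + u. By multiplying by a non-negative, (s + l) * p ≤ (r + u) * p. By multiplying by a non-negative, (s + l) * p * q ≤ (r + u) * p * q. b ≤ j * x, so b + (s + l) * p * q ≤ j * x + (r + u) * p * q.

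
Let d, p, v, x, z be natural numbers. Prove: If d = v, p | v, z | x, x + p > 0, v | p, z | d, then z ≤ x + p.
v | p and p | v, hence v = p. Since d = v, d = p. z | d, so z | p. Since z | x, z | x + p. x + p > 0, so z ≤ x + p.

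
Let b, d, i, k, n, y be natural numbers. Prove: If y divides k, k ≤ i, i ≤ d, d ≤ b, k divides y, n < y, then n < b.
y divides k and k divides y, thus y = k. Since n < y, n < k. Since k ≤ i, n < i. i ≤ d and d ≤ b, so i ≤ b. Since n < i, n < b.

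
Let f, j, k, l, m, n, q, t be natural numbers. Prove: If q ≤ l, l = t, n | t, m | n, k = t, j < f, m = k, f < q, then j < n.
Because m = k and m | n, k | n. k = t, so t | n. n | t, so t = n. Because j < f and f < q, j < q. l = t and q ≤ l, so q ≤ t. From j < q, j < t. t = n, so j < n.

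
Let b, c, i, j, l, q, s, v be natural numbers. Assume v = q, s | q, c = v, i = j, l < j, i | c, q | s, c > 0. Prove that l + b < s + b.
From q | s and s | q, q = s. v = q, so v = s. Since i | c and c > 0, i ≤ c. c = v, so i ≤ v. i = j, so j ≤ v. Because l < j, l < v. Since v = s, l < s. Then l + b < s + b.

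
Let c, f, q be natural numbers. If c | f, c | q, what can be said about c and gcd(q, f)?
c | gcd(q, f)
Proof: Because c | q and c | f, because common divisors divide the gcd, c | gcd(q, f).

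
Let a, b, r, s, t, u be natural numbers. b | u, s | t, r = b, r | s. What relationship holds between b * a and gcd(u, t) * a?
b * a | gcd(u, t) * a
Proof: From r = b and r | s, b | s. Since s | t, b | t. Since b | u, b | gcd(u, t). Then b * a | gcd(u, t) * a.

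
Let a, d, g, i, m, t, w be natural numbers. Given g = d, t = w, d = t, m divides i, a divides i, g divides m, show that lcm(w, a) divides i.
Since g = d and d = t, g = t. Since t = w, g = w. Since g divides m and m divides i, g divides i. g = w, so w divides i. Because a divides i, lcm(w, a) divides i.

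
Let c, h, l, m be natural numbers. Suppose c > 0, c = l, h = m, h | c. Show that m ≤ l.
h = m and h | c, hence m | c. c > 0, so m ≤ c. c = l, so m ≤ l.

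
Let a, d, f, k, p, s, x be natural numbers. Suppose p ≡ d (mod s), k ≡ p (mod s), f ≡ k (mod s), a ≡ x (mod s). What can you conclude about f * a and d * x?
f * a ≡ d * x (mod s)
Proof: From f ≡ k (mod s) and k ≡ p (mod s), f ≡ p (mod s). p ≡ d (mod s), so f ≡ d (mod s). Because a ≡ x (mod s), f * a ≡ d * x (mod s).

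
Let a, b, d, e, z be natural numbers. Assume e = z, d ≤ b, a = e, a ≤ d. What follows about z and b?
z ≤ b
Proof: a = e and e = z, so a = z. Since a ≤ d and d ≤ b, a ≤ b. Since a = z, z ≤ b.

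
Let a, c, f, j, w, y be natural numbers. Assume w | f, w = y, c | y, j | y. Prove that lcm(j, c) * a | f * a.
j | y and c | y, therefore lcm(j, c) | y. From w = y and w | f, y | f. lcm(j, c) | y, so lcm(j, c) | f. Then lcm(j, c) * a | f * a.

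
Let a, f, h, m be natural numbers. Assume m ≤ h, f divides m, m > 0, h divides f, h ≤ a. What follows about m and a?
m ≤ a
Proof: h divides f and f divides m, hence h divides m. m > 0, so h ≤ m. m ≤ h, so h = m. h ≤ a, so m ≤ a.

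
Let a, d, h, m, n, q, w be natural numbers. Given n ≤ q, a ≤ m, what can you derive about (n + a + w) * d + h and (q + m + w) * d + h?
(n + a + w) * d + h ≤ (q + m + w) * d + h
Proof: From n ≤ q and a ≤ m, n + a ≤ q + m. Then n + a + w ≤ q + m + w. By multiplying by a non-negative, (n + a + w) * d ≤ (q + m + w) * d. Then (n + a + w) * d + h ≤ (q + m + w) * d + h.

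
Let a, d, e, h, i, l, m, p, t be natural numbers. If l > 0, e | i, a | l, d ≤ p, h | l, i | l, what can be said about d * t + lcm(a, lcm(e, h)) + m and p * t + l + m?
d * t + lcm(a, lcm(e, h)) + m ≤ p * t + l + m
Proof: d ≤ p, so d * t ≤ p * t. e | i and i | l, hence e | l. From h | l, lcm(e, h) | l. Since a | l, lcm(a, lcm(e, h)) | l. From l > 0, lcm(a, lcm(e, h)) ≤ l. Because d * t ≤ p * t, d * t + lcm(a, lcm(e, h)) ≤ p * t + l. Then d * t + lcm(a, lcm(e, h)) + m ≤ p * t + l + m.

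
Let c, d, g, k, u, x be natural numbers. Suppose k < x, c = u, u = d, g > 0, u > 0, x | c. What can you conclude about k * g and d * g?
k * g < d * g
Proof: c = u and x | c, so x | u. Since u > 0, x ≤ u. k < x, so k < u. Since u = d, k < d. From g > 0, k * g < d * g.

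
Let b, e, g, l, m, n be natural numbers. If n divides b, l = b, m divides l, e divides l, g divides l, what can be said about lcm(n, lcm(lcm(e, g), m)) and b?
lcm(n, lcm(lcm(e, g), m)) divides b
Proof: e divides l and g divides l, thus lcm(e, g) divides l. m divides l, so lcm(lcm(e, g), m) divides l. Since l = b, lcm(lcm(e, g), m) divides b. n divides b, so lcm(n, lcm(lcm(e, g), m)) divides b.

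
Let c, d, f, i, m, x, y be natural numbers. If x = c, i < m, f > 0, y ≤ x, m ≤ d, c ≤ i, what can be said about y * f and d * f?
y * f < d * f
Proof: Because x = c and y ≤ x, y ≤ c. Since c ≤ i and i < m, c < m. m ≤ d, so c < d. y ≤ c, so y < d. Since f > 0, by multiplying by a positive, y * f < d * f.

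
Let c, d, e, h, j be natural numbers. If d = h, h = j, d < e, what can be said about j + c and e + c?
j + c < e + c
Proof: d = h and h = j, therefore d = j. d < e, so j < e. Then j + c < e + c.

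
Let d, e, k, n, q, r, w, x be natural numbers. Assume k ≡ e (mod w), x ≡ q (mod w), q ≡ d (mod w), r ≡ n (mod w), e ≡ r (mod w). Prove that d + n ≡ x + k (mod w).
x ≡ q (mod w) and q ≡ d (mod w), hence x ≡ d (mod w). k ≡ e (mod w) and e ≡ r (mod w), thus k ≡ r (mod w). Because r ≡ n (mod w), k ≡ n (mod w). From x ≡ d (mod w), x + k ≡ d + n (mod w). Then d + n ≡ x + k (mod w).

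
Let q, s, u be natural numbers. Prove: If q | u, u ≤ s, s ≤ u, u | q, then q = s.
q | u and u | q, thus q = u. u ≤ s and s ≤ u, therefore u = s. q = u, so q = s.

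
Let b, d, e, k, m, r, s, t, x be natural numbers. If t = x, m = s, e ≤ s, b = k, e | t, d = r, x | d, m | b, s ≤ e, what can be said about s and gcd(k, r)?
s | gcd(k, r)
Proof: Because m = s and m | b, s | b. Since b = k, s | k. From e ≤ s and s ≤ e, e = s. Since e | t, s | t. Since t = x, s | x. d = r and x | d, hence x | r. s | x, so s | r. From s | k, s | gcd(k, r).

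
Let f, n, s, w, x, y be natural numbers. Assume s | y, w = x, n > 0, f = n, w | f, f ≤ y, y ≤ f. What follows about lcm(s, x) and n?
lcm(s, x) ≤ n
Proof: Because y ≤ f and f ≤ y, y = f. Since s | y, s | f. w = x and w | f, hence x | f. s | f, so lcm(s, x) | f. f = n, so lcm(s, x) | n. Since n > 0, lcm(s, x) ≤ n.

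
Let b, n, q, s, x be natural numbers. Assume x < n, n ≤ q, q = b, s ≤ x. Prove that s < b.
Since x < n and n ≤ q, x < q. Since q = b, x < b. Since s ≤ x, s < b.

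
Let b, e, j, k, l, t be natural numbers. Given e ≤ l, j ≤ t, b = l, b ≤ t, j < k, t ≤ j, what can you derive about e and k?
e < k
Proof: Since b = l and b ≤ t, l ≤ t. Since j ≤ t and t ≤ j, j = t. Since j < k, t < k. l ≤ t, so l < k. Since e ≤ l, e < k.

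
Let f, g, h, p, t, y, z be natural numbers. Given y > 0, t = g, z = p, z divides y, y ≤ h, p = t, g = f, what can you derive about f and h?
f ≤ h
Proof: From t = g and g = f, t = f. z = p and z divides y, so p divides y. Since y > 0, p ≤ y. Since y ≤ h, p ≤ h. Since p = t, t ≤ h. t = f, so f ≤ h.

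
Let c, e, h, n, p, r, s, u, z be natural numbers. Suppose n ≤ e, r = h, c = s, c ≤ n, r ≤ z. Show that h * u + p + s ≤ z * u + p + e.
Because r = h and r ≤ z, h ≤ z. Then h * u ≤ z * u. Then h * u + p ≤ z * u + p. c = s and c ≤ n, so s ≤ n. From n ≤ e, s ≤ e. Since h * u + p ≤ z * u + p, h * u + p + s ≤ z * u + p + e.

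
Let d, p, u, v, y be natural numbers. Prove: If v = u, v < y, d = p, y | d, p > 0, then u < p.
v = u and v < y, therefore u < y. d = p and y | d, therefore y | p. Since p > 0, y ≤ p. Since u < y, u < p.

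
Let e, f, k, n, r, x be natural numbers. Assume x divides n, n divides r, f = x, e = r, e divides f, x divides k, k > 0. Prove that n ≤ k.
Because e = r and e divides f, r divides f. Since f = x, r divides x. Since n divides r, n divides x. x divides n, so x = n. x divides k, so n divides k. Since k > 0, n ≤ k.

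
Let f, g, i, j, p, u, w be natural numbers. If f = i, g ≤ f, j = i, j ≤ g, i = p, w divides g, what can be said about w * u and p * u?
w * u divides p * u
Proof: Since f = i and g ≤ f, g ≤ i. j = i and j ≤ g, thus i ≤ g. Since g ≤ i, g = i. From i = p, g = p. w divides g, so w divides p. Then w * u divides p * u.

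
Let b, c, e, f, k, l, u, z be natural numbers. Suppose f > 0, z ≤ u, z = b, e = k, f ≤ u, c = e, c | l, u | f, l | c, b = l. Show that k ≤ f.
l | c and c | l, so l = c. b = l, so b = c. c = e, so b = e. e = k, so b = k. From u | f and f > 0, u ≤ f. f ≤ u, so u = f. z = b and z ≤ u, therefore b ≤ u. Since u = f, b ≤ f. b = k, so k ≤ f.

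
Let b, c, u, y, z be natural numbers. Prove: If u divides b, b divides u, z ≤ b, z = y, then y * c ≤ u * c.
b divides u and u divides b, hence b = u. Because z = y and z ≤ b, y ≤ b. From b = u, y ≤ u. By multiplying by a non-negative, y * c ≤ u * c.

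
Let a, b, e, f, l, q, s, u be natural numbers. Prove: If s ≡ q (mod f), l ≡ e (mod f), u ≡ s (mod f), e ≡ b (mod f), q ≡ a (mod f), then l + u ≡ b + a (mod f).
l ≡ e (mod f) and e ≡ b (mod f), thus l ≡ b (mod f). u ≡ s (mod f) and s ≡ q (mod f), so u ≡ q (mod f). q ≡ a (mod f), so u ≡ a (mod f). From l ≡ b (mod f), by adding congruences, l + u ≡ b + a (mod f).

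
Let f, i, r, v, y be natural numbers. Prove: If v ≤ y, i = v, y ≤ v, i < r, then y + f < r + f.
v ≤ y and y ≤ v, thus v = y. Because i = v, i = y. Since i < r, y < r. Then y + f < r + f.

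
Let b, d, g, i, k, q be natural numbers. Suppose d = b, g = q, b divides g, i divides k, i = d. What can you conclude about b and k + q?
b divides k + q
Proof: Since i = d and d = b, i = b. Since i divides k, b divides k. Since g = q and b divides g, b divides q. b divides k, so b divides k + q.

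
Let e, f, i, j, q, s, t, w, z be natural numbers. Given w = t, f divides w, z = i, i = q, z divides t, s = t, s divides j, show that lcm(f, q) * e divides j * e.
From w = t and f divides w, f divides t. z = i and i = q, hence z = q. Since z divides t, q divides t. f divides t, so lcm(f, q) divides t. s = t and s divides j, hence t divides j. lcm(f, q) divides t, so lcm(f, q) divides j. Then lcm(f, q) * e divides j * e.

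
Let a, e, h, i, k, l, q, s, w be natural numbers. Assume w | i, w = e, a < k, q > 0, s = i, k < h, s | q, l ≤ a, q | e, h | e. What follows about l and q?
l < q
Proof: Because a < k and k < h, a < h. Because l ≤ a, l < h. From w = e and w | i, e | i. s = i and s | q, hence i | q. Since e | i, e | q. Since q | e, e = q. h | e, so h | q. From q > 0, h ≤ q. Since l < h, l < q.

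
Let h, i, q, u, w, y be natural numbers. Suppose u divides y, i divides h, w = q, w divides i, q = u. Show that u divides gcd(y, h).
w = q and q = u, therefore w = u. w divides i and i divides h, so w divides h. Since w = u, u divides h. Since u divides y, u divides gcd(y, h).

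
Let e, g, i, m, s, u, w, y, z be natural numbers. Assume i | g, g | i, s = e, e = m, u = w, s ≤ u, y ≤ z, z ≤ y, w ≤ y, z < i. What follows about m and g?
m < g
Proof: i | g and g | i, thus i = g. s = e and e = m, therefore s = m. u = w and s ≤ u, thus s ≤ w. y ≤ z and z ≤ y, therefore y = z. Since w ≤ y, w ≤ z. z < i, so w < i. From s ≤ w, s < i. From s = m, m < i. Since i = g, m < g.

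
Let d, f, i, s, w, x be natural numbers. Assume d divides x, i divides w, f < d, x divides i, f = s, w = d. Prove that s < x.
x divides i and i divides w, so x divides w. Since w = d, x divides d. d divides x, so d = x. Because f = s and f < d, s < d. Since d = x, s < x.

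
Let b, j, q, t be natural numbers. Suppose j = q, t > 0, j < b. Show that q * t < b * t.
j = q and j < b, hence q < b. Since t > 0, q * t < b * t.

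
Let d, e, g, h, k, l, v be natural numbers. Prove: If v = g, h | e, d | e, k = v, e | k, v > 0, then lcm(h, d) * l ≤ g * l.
h | e and d | e, hence lcm(h, d) | e. From k = v and e | k, e | v. Since lcm(h, d) | e, lcm(h, d) | v. v > 0, so lcm(h, d) ≤ v. v = g, so lcm(h, d) ≤ g. Then lcm(h, d) * l ≤ g * l.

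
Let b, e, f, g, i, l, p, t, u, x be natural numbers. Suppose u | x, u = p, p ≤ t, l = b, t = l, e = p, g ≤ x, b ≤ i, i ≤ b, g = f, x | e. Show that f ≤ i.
t = l and l = b, therefore t = b. Because b ≤ i and i ≤ b, b = i. Since t = b, t = i. u = p and u | x, hence p | x. Since e = p and x | e, x | p. Since p | x, p = x. p ≤ t, so x ≤ t. From g ≤ x, g ≤ t. From g = f, f ≤ t. t = i, so f ≤ i.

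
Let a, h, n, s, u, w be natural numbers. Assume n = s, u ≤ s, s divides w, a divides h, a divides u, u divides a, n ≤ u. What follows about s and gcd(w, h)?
s divides gcd(w, h)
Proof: Because a divides u and u divides a, a = u. From n = s and n ≤ u, s ≤ u. u ≤ s, so u = s. a = u, so a = s. a divides h, so s divides h. Since s divides w, s divides gcd(w, h).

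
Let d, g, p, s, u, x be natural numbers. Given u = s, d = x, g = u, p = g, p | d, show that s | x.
g = u and u = s, thus g = s. p = g and p | d, so g | d. Since g = s, s | d. Since d = x, s | x.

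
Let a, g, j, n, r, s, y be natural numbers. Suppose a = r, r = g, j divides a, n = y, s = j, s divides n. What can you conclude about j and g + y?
j divides g + y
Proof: a = r and r = g, thus a = g. Since j divides a, j divides g. s = j and s divides n, therefore j divides n. From n = y, j divides y. Since j divides g, j divides g + y.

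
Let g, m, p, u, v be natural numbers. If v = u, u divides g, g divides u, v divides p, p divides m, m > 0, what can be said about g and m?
g ≤ m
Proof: u divides g and g divides u, therefore u = g. Since v = u, v = g. v divides p and p divides m, so v divides m. Because v = g, g divides m. m > 0, so g ≤ m.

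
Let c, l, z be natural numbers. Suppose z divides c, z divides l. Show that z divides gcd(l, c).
Because z divides l and z divides c, because common divisors divide the gcd, z divides gcd(l, c).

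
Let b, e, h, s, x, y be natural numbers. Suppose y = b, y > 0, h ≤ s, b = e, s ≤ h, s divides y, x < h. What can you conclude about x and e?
x < e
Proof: Because y = b and b = e, y = e. s ≤ h and h ≤ s, thus s = h. s divides y, so h divides y. y > 0, so h ≤ y. x < h, so x < y. y = e, so x < e.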